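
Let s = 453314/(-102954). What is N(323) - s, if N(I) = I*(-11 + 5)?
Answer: -99535769/51477 ≈ -1933.6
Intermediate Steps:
N(I) = -6*I (N(I) = I*(-6) = -6*I)
s = -226657/51477 (s = 453314*(-1/102954) = -226657/51477 ≈ -4.4031)
N(323) - s = -6*323 - 1*(-226657/51477) = -1938 + 226657/51477 = -99535769/51477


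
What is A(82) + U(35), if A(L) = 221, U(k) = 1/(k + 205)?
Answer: 53041/240 ≈ 221.00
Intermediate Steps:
U(k) = 1/(205 + k)
A(82) + U(35) = 221 + 1/(205 + 35) = 221 + 1/240 = 53041/240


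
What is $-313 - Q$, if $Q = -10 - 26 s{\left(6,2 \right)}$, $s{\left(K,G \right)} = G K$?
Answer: $9$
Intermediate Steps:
$Q = -322$ ($Q = -10 - 26 \cdot 2 \cdot 6 = -10 - 312 = -322$)
$-313 - Q = -313 - -322 = -313 + 322 = 9$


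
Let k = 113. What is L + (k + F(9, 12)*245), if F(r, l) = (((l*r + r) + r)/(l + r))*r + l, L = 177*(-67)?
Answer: 4424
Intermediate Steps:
L = -11859
F(r, l) = l + r*(2*r + l*r)/(l + r) (F(r, l) = (((r + l*r) + r)/(l + r))*r + l = ((2*r + l*r)/(l + r))*r + l = r*(2*r + l*r)/(l + r) + l = l + r*(2*r + l*r)/(l + r))
L + (k + F(9, 12)*245) = -11859 + (113 + ((12² + 2*9² + 12*9 + 12*9²)/(12 + 9))*245) = -11859 + (113 + ((144 + 2*81 + 108 + 12*81)/21)*245) = -11859 + (113 + ((144 + 162 + 108 + 972)/21)*245) = -11859 + (113 + ((1/21)*1386)*245) = -11859 + (113 + 66*245) = -11859 + (113 + 16170) = -11859 + 16283 = 4424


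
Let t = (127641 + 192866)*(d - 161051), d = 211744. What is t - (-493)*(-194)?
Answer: 16247365709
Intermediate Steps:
t = 16247461351 (t = (127641 + 192866)*(211744 - 161051) = 320507*50693 = 16247461351)
t - (-493)*(-194) = 16247461351 - (-493)*(-194) = 16247461351 - 1*95642 = 16247461351 - 95642 = 16247365709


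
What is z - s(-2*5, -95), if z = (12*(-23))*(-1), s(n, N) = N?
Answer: 371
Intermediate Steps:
z = 276 (z = -276*(-1) = 276)
z - s(-2*5, -95) = 276 - 1*(-95) = 276 + 95 = 371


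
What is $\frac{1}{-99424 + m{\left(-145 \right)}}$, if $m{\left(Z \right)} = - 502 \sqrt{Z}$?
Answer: $\frac{i}{2 \left(- 49712 i + 251 \sqrt{145}\right)} \approx -1.0021 \cdot 10^{-5} + 6.0926 \cdot 10^{-7} i$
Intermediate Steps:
$\frac{1}{-99424 + m{\left(-145 \right)}} = \frac{1}{-99424 - 502 \sqrt{-145}} = \frac{1}{-99424 - 502 i \sqrt{145}}$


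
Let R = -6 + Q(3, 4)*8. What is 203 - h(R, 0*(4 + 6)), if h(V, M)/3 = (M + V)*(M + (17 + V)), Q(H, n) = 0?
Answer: 401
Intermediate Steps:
R = -6 (R = -6 + 0*8 = -6 + 0 = -6)
h(V, M) = 3*(M + V)*(17 + M + V) (h(V, M) = 3*((M + V)*(M + (17 + V))) = 3*((M + V)*(17 + M + V)) = 3*(M + V)*(17 + M + V))
203 - h(R, 0*(4 + 6)) = 203 - (3*(0*(4 + 6))² + 3*(-6)² + 51*(0*(4 + 6)) + 51*(-6) + 6*(0*(4 + 6))*(-6)) = 203 - (3*(0*10)² + 3*36 + 51*(0*10) - 306 + 6*(0*10)*(-6)) = 203 - (3*0² + 108 + 51*0 - 306 + 6*0*(-6)) = 203 - (3*0 + 108 + 0 - 306 + 0) = 203 - (0 + 108 + 0 - 306 + 0) = 203 - 1*(-198) = 203 + 198 = 401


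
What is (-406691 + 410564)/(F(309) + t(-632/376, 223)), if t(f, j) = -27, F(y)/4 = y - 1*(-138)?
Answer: 1291/587 ≈ 2.1993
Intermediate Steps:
F(y) = 552 + 4*y (F(y) = 4*(y - 1*(-138)) = 4*(y + 138) = 4*(138 + y) = 552 + 4*y)
(-406691 + 410564)/(F(309) + t(-632/376, 223)) = (-406691 + 410564)/((552 + 4*309) - 27) = 3873/((552 + 1236) - 27) = 3873/(1788 - 27) = 3873/1761 = 3873*(1/1761) = 1291/587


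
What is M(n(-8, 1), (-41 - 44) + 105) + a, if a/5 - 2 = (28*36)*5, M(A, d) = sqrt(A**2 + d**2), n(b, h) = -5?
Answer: 25210 + 5*sqrt(17) ≈ 25231.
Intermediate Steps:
a = 25210 (a = 10 + 5*((28*36)*5) = 10 + 5*(1008*5) = 10 + 5*5040 = 10 + 25200 = 25210)
M(n(-8, 1), (-41 - 44) + 105) + a = sqrt((-5)**2 + ((-41 - 44) + 105)**2) + 25210 = sqrt(25 + (-85 + 105)**2) + 25210 = sqrt(25 + 20**2) + 25210 = sqrt(25 + 400) + 25210 = sqrt(425) + 25210 = 5*sqrt(17) + 25210 = 25210 + 5*sqrt(17)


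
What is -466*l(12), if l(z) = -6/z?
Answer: 233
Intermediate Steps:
-466*l(12) = -(-2796)/12 = -466*(-1/2) = 233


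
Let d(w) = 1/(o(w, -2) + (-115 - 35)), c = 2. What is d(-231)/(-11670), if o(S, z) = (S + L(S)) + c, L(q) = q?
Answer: 1/7118700 ≈ 1.4048e-7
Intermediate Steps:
o(S, z) = 2 + 2*S (o(S, z) = (S + S) + 2 = 2*S + 2 = 2 + 2*S)
d(w) = 1/(-148 + 2*w) (d(w) = 1/((2 + 2*w) + (-115 - 35)) = 1/((2 + 2*w) - 150) = 1/(-148 + 2*w))
d(-231)/(-11670) = (1/(2*(-74 - 231)))/(-11670) = ((½)/(-305))*(-1/11670) = ((½)*(-1/305))*(-1/11670) = -1/610*(-1/11670) = 1/7118700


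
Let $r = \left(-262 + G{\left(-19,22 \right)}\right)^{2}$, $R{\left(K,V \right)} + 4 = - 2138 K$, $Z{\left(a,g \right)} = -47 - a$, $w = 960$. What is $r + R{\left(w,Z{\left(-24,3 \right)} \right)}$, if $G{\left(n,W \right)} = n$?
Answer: $-1973523$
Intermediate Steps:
$R{\left(K,V \right)} = -4 - 2138 K$
$r = 78961$ ($r = \left(-262 - 19\right)^{2} = \left(-281\right)^{2} = 78961$)
$r + R{\left(w,Z{\left(-24,3 \right)} \right)} = 78961 - 2052484 = -1973523$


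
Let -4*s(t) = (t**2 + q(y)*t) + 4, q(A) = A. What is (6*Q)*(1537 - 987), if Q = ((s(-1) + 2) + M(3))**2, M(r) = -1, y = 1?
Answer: 0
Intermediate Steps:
s(t) = -1 - t/4 - t**2/4 (s(t) = -((t**2 + 1*t) + 4)/4 = -((t**2 + t) + 4)/4 = -((t + t**2) + 4)/4 = -(4 + t + t**2)/4 = -1 - t/4 - t**2/4)
Q = 0 (Q = (((-1 - 1/4*(-1) - 1/4*(-1)**2) + 2) - 1)**2 = (((-1 + 1/4 - 1/4*1) + 2) - 1)**2 = (((-1 + 1/4 - 1/4) + 2) - 1)**2 = ((-1 + 2) - 1)**2 = (1 - 1)**2 = 0**2 = 0)
(6*Q)*(1537 - 987) = (6*0)*(1537 - 987) = 0*550 = 0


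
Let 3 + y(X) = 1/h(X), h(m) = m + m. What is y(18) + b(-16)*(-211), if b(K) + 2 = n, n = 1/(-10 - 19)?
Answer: 445061/1044 ≈ 426.30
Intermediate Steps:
n = -1/29 (n = 1/(-29) = -1/29 ≈ -0.034483)
h(m) = 2*m
b(K) = -59/29 (b(K) = -2 - 1/29 = -59/29)
y(X) = -3 + 1/(2*X)
y(18) + b(-16)*(-211) = (-3 + (1/2)/18) - 59/29*(-211) = (-3 + (1/2)*(1/18)) + 12449/29 = (-3 + 1/36) + 12449/29 = -107/36 + 12449/29 = 445061/1044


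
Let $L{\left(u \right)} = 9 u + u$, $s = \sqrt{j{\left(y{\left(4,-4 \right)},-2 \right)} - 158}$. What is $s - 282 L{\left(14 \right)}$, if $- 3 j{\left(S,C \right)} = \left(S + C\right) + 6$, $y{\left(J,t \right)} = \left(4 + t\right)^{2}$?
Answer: $-39480 + \frac{i \sqrt{1434}}{3} \approx -39480.0 + 12.623 i$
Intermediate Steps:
$j{\left(S,C \right)} = -2 - \frac{C}{3} - \frac{S}{3}$ ($j{\left(S,C \right)} = - \frac{\left(S + C\right) + 6}{3} = - \frac{\left(C + S\right) + 6}{3} = - \frac{6 + C + S}{3} = -2 - \frac{C}{3} - \frac{S}{3}$)
$s = \frac{i \sqrt{1434}}{3}$ ($s = \sqrt{\left(-2 - - \frac{2}{3} - \frac{\left(4 - 4\right)^{2}}{3}\right) - 158} = \sqrt{\left(-2 + \frac{2}{3} - \frac{0^{2}}{3}\right) - 158} = \sqrt{\left(-2 + \frac{2}{3} - 0\right) - 158} = \sqrt{\left(-2 + \frac{2}{3} + 0\right) - 158} = \sqrt{- \frac{4}{3} - 158} = \sqrt{- \frac{478}{3}} = \frac{i \sqrt{1434}}{3} \approx 12.623 i$)
$L{\left(u \right)} = 10 u$
$s - 282 L{\left(14 \right)} = \frac{i \sqrt{1434}}{3} - 282 \cdot 10 \cdot 14 = \frac{i \sqrt{1434}}{3} - 39480 = -39480 + \frac{i \sqrt{1434}}{3}$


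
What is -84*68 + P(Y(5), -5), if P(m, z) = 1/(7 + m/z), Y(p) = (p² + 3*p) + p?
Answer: -11425/2 ≈ -5712.5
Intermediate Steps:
Y(p) = p² + 4*p
-84*68 + P(Y(5), -5) = -84*68 - 5/(5*(4 + 5) + 7*(-5)) = -5712 - 5/(5*9 - 35) = -5712 - 5/(45 - 35) = -5712 - 5/10 = -5712 - 5*⅒ = -5712 - ½ = -11425/2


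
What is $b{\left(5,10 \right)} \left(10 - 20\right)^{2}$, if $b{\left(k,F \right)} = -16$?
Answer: $-1600$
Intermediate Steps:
$b{\left(5,10 \right)} \left(10 - 20\right)^{2} = - 16 \left(10 - 20\right)^{2} = - 16 \left(-10\right)^{2} = \left(-16\right) 100 = -1600$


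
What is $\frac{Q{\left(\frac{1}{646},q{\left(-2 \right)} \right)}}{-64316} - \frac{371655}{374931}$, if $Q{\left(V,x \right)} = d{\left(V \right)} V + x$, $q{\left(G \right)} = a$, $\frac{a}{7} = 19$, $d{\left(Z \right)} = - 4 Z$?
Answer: $- \frac{69417122428146}{69883222079069} \approx -0.99333$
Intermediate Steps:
$a = 133$ ($a = 7 \cdot 19 = 133$)
$q{\left(G \right)} = 133$
$Q{\left(V,x \right)} = x - 4 V^{2}$ ($Q{\left(V,x \right)} = - 4 V V + x = - 4 V^{2} + x = x - 4 V^{2}$)
$\frac{Q{\left(\frac{1}{646},q{\left(-2 \right)} \right)}}{-64316} - \frac{371655}{374931} = \frac{133 - 4 \left(\frac{1}{646}\right)^{2}}{-64316} - \frac{371655}{374931} = \left(133 - \frac{4}{417316}\right) \left(- \frac{1}{64316}\right) - \frac{41295}{41659} = \left(133 - \frac{1}{104329}\right) \left(- \frac{1}{64316}\right) - \frac{41295}{41659} = \frac{13875756}{104329} \left(- \frac{1}{64316}\right) - \frac{41295}{41659} = - \frac{3468939}{1677505991} - \frac{41295}{41659} = - \frac{69417122428146}{69883222079069}$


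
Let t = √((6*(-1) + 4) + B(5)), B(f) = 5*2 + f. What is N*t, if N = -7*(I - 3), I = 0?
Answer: 21*√13 ≈ 75.717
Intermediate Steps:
B(f) = 10 + f
N = 21 (N = -7*(0 - 3) = -7*(-3) = 21)
t = √13 (t = √((6*(-1) + 4) + (10 + 5)) = √((-6 + 4) + 15) = √(-2 + 15) = √13 ≈ 3.6056)
N*t = 21*√13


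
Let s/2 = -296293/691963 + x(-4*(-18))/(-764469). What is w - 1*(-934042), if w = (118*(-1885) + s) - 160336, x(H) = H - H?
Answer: 381462002202/691963 ≈ 5.5128e+5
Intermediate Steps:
x(H) = 0
s = -592586/691963 (s = 2*(-296293/691963 + 0/(-764469)) = 2*(-296293*1/691963 + 0*(-1/764469)) = 2*(-296293/691963 + 0) = 2*(-296293/691963) = -592586/691963 ≈ -0.85638)
w = -264860502244/691963 (w = (118*(-1885) - 592586/691963) - 160336 = (-222430 - 592586/691963) - 160336 = -153913922676/691963 - 160336 = -264860502244/691963 ≈ -3.8277e+5)
w - 1*(-934042) = -264860502244/691963 - 1*(-934042) = -264860502244/691963 + 934042 = 381462002202/691963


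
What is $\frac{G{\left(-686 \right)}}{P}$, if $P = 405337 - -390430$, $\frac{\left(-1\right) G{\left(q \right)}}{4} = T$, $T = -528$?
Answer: $\frac{2112}{795767} \approx 0.002654$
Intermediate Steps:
$G{\left(q \right)} = 2112$ ($G{\left(q \right)} = \left(-4\right) \left(-528\right) = 2112$)
$P = 795767$ ($P = 405337 + 390430 = 795767$)
$\frac{G{\left(-686 \right)}}{P} = \frac{2112}{795767}$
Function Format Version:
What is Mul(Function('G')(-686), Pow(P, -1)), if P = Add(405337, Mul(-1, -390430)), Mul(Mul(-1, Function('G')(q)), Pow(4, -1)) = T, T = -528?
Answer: Rational(2112, 795767) ≈ 0.0026540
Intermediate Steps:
Function('G')(q) = 2112 (Function('G')(q) = Mul(-4, -528) = 2112)
P = 795767 (P = Add(405337, 390430) = 795767)
Mul(Function('G')(-686), Pow(P, -1)) = Mul(2112, Pow(795767, -1)) = Mul(2112, Rational(1, 795767)) = Rational(2112, 795767)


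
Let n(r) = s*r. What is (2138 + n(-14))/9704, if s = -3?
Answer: 545/2426 ≈ 0.22465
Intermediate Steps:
n(r) = -3*r
(2138 + n(-14))/9704 = (2138 - 3*(-14))/9704 = (2138 + 42)*(1/9704) = 2180*(1/9704) = 545/2426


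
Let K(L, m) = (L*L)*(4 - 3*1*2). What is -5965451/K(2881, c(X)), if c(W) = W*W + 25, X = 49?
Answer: 5965451/16600322 ≈ 0.35936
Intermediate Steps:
c(W) = 25 + W² (c(W) = W² + 25 = 25 + W²)
K(L, m) = -2*L² (K(L, m) = L²*(4 - 3*2) = L²*(4 - 6) = L²*(-2) = -2*L²)
-5965451/K(2881, c(X)) = -5965451/((-2*2881²)) = -5965451/((-2*8300161)) = -5965451/(-16600322) = -5965451*(-1/16600322) = 5965451/16600322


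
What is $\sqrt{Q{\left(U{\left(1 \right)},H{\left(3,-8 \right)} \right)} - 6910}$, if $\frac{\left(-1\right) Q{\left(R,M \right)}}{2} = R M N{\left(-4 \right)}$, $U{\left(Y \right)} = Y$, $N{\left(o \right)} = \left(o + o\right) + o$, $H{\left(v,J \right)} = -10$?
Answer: $5 i \sqrt{286} \approx 84.558 i$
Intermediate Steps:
$N{\left(o \right)} = 3 o$ ($N{\left(o \right)} = 2 o + o = 3 o$)
$Q{\left(R,M \right)} = 24 M R$ ($Q{\left(R,M \right)} = - 2 R M 3 \left(-4\right) = - 2 M R \left(-12\right) = - 2 \left(- 12 M R\right) = 24 M R$)
$\sqrt{Q{\left(U{\left(1 \right)},H{\left(3,-8 \right)} \right)} - 6910} = \sqrt{24 \left(-10\right) 1 - 6910} = \sqrt{-240 - 6910} = \sqrt{-7150} = 5 i \sqrt{286}$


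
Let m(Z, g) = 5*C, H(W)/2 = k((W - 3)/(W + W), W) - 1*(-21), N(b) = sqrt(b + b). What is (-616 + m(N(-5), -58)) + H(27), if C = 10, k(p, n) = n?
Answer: -470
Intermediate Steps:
N(b) = sqrt(2)*sqrt(b) (N(b) = sqrt(2*b) = sqrt(2)*sqrt(b))
H(W) = 42 + 2*W (H(W) = 2*(W - 1*(-21)) = 2*(W + 21) = 2*(21 + W) = 42 + 2*W)
m(Z, g) = 50 (m(Z, g) = 5*10 = 50)
(-616 + m(N(-5), -58)) + H(27) = (-616 + 50) + (42 + 2*27) = -566 + (42 + 54) = -566 + 96 = -470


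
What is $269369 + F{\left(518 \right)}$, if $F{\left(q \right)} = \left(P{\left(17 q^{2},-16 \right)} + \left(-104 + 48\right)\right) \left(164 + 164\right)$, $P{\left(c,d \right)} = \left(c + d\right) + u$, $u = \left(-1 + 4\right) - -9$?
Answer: $1496424313$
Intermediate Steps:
$u = 12$ ($u = 3 + 9 = 12$)
$P{\left(c,d \right)} = 12 + c + d$ ($P{\left(c,d \right)} = \left(c + d\right) + 12 = 12 + c + d$)
$F{\left(q \right)} = -19680 + 5576 q^{2}$ ($F{\left(q \right)} = \left(\left(12 + 17 q^{2} - 16\right) + \left(-104 + 48\right)\right) \left(164 + 164\right) = \left(\left(-4 + 17 q^{2}\right) - 56\right) 328 = \left(-60 + 17 q^{2}\right) 328 = -19680 + 5576 q^{2}$)
$269369 + F{\left(518 \right)} = 269369 - \left(19680 - 5576 \cdot 518^{2}\right) = 269369 + \left(-19680 + 5576 \cdot 268324\right) = 269369 + \left(-19680 + 1496174624\right) = 269369 + 1496154944 = 1496424313$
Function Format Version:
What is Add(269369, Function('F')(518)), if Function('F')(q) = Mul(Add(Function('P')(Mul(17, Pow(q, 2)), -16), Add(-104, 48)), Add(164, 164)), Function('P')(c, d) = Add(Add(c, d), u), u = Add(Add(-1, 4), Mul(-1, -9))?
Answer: 1496424313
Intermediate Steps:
u = 12 (u = Add(3, 9) = 12)
Function('P')(c, d) = Add(12, c, d) (Function('P')(c, d) = Add(Add(c, d), 12) = Add(12, c, d))
Function('F')(q) = Add(-19680, Mul(5576, Pow(q, 2))) (Function('F')(q) = Mul(Add(Add(12, Mul(17, Pow(q, 2)), -16), Add(-104, 48)), Add(164, 164)) = Mul(Add(Add(-4, Mul(17, Pow(q, 2))), -56), 328) = Mul(Add(-60, Mul(17, Pow(q, 2))), 328) = Add(-19680, Mul(5576, Pow(q, 2))))
Add(269369, Function('F')(518)) = Add(269369, Add(-19680, Mul(5576, Pow(518, 2)))) = Add(269369, Add(-19680, Mul(5576, 268324))) = Add(269369, Add(-19680, 1496174624)) = Add(269369, 1496154944) = 1496424313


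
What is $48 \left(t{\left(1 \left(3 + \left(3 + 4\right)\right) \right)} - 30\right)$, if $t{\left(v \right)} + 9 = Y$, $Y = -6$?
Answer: $-2160$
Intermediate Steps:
$t{\left(v \right)} = -15$ ($t{\left(v \right)} = -9 - 6 = -15$)
$48 \left(t{\left(1 \left(3 + \left(3 + 4\right)\right) \right)} - 30\right) = 48 \left(-15 - 30\right) = 48 \left(-45\right) = -2160$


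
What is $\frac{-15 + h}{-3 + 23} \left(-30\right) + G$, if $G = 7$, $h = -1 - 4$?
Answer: $37$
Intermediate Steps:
$h = -5$
$\frac{-15 + h}{-3 + 23} \left(-30\right) + G = \frac{-15 - 5}{-3 + 23} \left(-30\right) + 7 = - \frac{20}{20} \left(-30\right) + 7 = \left(-20\right) \frac{1}{20} \left(-30\right) + 7 = \left(-1\right) \left(-30\right) + 7 = 30 + 7 = 37$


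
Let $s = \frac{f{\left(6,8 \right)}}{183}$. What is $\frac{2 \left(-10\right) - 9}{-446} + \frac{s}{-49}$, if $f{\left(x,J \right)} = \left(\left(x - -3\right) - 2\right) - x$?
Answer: $\frac{259597}{3999282} \approx 0.064911$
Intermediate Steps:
$f{\left(x,J \right)} = 1$ ($f{\left(x,J \right)} = \left(\left(x + 3\right) - 2\right) - x = \left(\left(3 + x\right) - 2\right) - x = \left(1 + x\right) - x = 1$)
$s = \frac{1}{183}$ ($s = 1 \cdot \frac{1}{183} = \frac{1}{183} \approx 0.0054645$)
$\frac{2 \left(-10\right) - 9}{-446} + \frac{s}{-49} = \frac{2 \left(-10\right) - 9}{-446} + \frac{1}{183 \left(-49\right)} = \left(-20 - 9\right) \left(- \frac{1}{446}\right) + \frac{1}{183} \left(- \frac{1}{49}\right) = \left(-29\right) \left(- \frac{1}{446}\right) - \frac{1}{8967} = \frac{29}{446} - \frac{1}{8967} = \frac{259597}{3999282}$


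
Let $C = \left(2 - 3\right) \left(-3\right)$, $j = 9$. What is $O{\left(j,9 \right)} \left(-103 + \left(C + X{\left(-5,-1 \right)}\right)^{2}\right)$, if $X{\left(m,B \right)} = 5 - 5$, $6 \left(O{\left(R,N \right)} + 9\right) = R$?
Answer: $705$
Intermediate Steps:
$O{\left(R,N \right)} = -9 + \frac{R}{6}$
$X{\left(m,B \right)} = 0$
$C = 3$ ($C = \left(-1\right) \left(-3\right) = 3$)
$O{\left(j,9 \right)} \left(-103 + \left(C + X{\left(-5,-1 \right)}\right)^{2}\right) = \left(-9 + \frac{1}{6} \cdot 9\right) \left(-103 + \left(3 + 0\right)^{2}\right) = \left(-9 + \frac{3}{2}\right) \left(-103 + 3^{2}\right) = - \frac{15 \left(-103 + 9\right)}{2} = \left(- \frac{15}{2}\right) \left(-94\right) = 705$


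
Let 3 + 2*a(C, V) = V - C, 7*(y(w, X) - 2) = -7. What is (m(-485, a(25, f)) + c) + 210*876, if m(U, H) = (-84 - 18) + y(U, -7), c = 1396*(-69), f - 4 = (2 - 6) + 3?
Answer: 87535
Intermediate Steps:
f = 3 (f = 4 + ((2 - 6) + 3) = 4 + (-4 + 3) = 4 - 1 = 3)
c = -96324
y(w, X) = 1 (y(w, X) = 2 + (⅐)*(-7) = 2 - 1 = 1)
a(C, V) = -3/2 + V/2 - C/2 (a(C, V) = -3/2 + (V - C)/2 = -3/2 + (V/2 - C/2) = -3/2 + V/2 - C/2)
m(U, H) = -101 (m(U, H) = (-84 - 18) + 1 = -102 + 1 = -101)
(m(-485, a(25, f)) + c) + 210*876 = (-101 - 96324) + 210*876 = -96425 + 183960 = 87535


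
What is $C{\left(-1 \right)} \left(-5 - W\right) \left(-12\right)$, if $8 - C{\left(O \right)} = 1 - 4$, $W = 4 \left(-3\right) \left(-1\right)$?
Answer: $2244$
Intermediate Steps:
$W = 12$ ($W = \left(-12\right) \left(-1\right) = 12$)
$C{\left(O \right)} = 11$ ($C{\left(O \right)} = 8 - \left(1 - 4\right) = 8 - -3 = 8 + 3 = 11$)
$C{\left(-1 \right)} \left(-5 - W\right) \left(-12\right) = 11 \left(-5 - 12\right) \left(-12\right) = 11 \left(-17\right) \left(-12\right) = \left(-187\right) \left(-12\right) = 2244$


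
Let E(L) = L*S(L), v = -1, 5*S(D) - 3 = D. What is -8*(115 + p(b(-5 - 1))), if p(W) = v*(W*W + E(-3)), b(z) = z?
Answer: -632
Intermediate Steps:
S(D) = ⅗ + D/5
E(L) = L*(⅗ + L/5)
p(W) = -W² (p(W) = -(W*W + (⅕)*(-3)*(3 - 3)) = -(W² + (⅕)*(-3)*0) = -(W² + 0) = -W²)
-8*(115 + p(b(-5 - 1))) = -8*(115 - (-5 - 1)²) = -8*(115 - 1*(-6)²) = -8*(115 - 1*36) = -8*(115 - 36) = -8*79 = -632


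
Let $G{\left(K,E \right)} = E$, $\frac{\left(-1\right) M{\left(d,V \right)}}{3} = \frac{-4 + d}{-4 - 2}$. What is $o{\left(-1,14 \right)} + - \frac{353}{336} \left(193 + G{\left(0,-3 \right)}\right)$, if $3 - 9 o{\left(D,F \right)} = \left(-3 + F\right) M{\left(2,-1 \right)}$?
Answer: $- \frac{99821}{504} \approx -198.06$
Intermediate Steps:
$M{\left(d,V \right)} = -2 + \frac{d}{2}$ ($M{\left(d,V \right)} = - 3 \frac{-4 + d}{-4 - 2} = - 3 \frac{-4 + d}{-6} = - 3 \left(-4 + d\right) \left(- \frac{1}{6}\right) = - 3 \left(\frac{2}{3} - \frac{d}{6}\right) = -2 + \frac{d}{2}$)
$o{\left(D,F \right)} = \frac{F}{9}$ ($o{\left(D,F \right)} = \frac{1}{3} - \frac{\left(-3 + F\right) \left(-2 + \frac{1}{2} \cdot 2\right)}{9} = \frac{1}{3} - \frac{\left(-3 + F\right) \left(-2 + 1\right)}{9} = \frac{1}{3} - \frac{\left(-3 + F\right) \left(-1\right)}{9} = \frac{1}{3} - \frac{3 - F}{9} = \frac{1}{3} + \left(- \frac{1}{3} + \frac{F}{9}\right) = \frac{F}{9}$)
$o{\left(-1,14 \right)} + - \frac{353}{336} \left(193 + G{\left(0,-3 \right)}\right) = \frac{1}{9} \cdot 14 + - \frac{353}{336} \left(193 - 3\right) = \frac{14}{9} + \left(-353\right) \frac{1}{336} \cdot 190 = \frac{14}{9} - \frac{33535}{168} = - \frac{99821}{504}$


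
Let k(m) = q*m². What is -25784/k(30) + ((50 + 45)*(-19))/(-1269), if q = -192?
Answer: 531827/338400 ≈ 1.5716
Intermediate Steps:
k(m) = -192*m²
-25784/k(30) + ((50 + 45)*(-19))/(-1269) = -25784/((-192*30²)) + ((50 + 45)*(-19))/(-1269) = -25784/((-192*900)) + (95*(-19))*(-1/1269) = -25784/(-172800) - 1805*(-1/1269) = -25784*(-1/172800) + 1805/1269 = 3223/21600 + 1805/1269 = 531827/338400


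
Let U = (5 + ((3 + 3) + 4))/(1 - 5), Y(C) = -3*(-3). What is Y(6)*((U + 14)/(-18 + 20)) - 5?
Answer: 329/8 ≈ 41.125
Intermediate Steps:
Y(C) = 9
U = -15/4 (U = (5 + (6 + 4))/(-4) = (5 + 10)*(-1/4) = 15*(-1/4) = -15/4 ≈ -3.7500)
Y(6)*((U + 14)/(-18 + 20)) - 5 = 9*((-15/4 + 14)/(-18 + 20)) - 5 = 9*((41/4)/2) - 5 = 9*((41/4)*(1/2)) - 5 = 9*(41/8) - 5 = 369/8 - 5 = 329/8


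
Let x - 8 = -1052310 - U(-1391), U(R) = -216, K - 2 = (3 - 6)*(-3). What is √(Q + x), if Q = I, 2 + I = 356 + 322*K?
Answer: I*√1048190 ≈ 1023.8*I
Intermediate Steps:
K = 11 (K = 2 + (3 - 6)*(-3) = 2 - 3*(-3) = 2 + 9 = 11)
x = -1052086 (x = 8 + (-1052310 - 1*(-216)) = 8 + (-1052310 + 216) = 8 - 1052094 = -1052086)
I = 3896 (I = -2 + (356 + 322*11) = -2 + (356 + 3542) = -2 + 3898 = 3896)
Q = 3896
√(Q + x) = √(3896 - 1052086) = √(-1048190) = I*√1048190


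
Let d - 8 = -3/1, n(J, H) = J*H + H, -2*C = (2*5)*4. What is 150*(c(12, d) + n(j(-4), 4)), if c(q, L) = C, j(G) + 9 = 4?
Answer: -5400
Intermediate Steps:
j(G) = -5 (j(G) = -9 + 4 = -5)
C = -20 (C = -2*5*4/2 = -5*4 = -½*40 = -20)
n(J, H) = H + H*J (n(J, H) = H*J + H = H + H*J)
d = 5 (d = 8 - 3/1 = 8 - 3*1 = 8 - 3 = 5)
c(q, L) = -20
150*(c(12, d) + n(j(-4), 4)) = 150*(-20 + 4*(1 - 5)) = 150*(-20 + 4*(-4)) = 150*(-20 - 16) = 150*(-36) = -5400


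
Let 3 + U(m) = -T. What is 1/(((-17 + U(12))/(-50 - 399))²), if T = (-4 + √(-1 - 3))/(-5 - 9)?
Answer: 9878449/(142 - I)² ≈ 489.83 + 6.8994*I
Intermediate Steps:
T = 2/7 - I/7 (T = (-4 + √(-4))/(-14) = (-4 + 2*I)*(-1/14) = 2/7 - I/7 ≈ 0.28571 - 0.14286*I)
U(m) = -23/7 + I/7 (U(m) = -3 - (2/7 - I/7) = -3 + (-2/7 + I/7) = -23/7 + I/7)
1/(((-17 + U(12))/(-50 - 399))²) = 1/(((-17 + (-23/7 + I/7))/(-50 - 399))²) = 1/(((-142/7 + I/7)/(-449))²) = 1/(((-142/7 + I/7)*(-1/449))²) = 1/((142/3143 - I/3143)²) = (142/3143 - I/3143)⁻²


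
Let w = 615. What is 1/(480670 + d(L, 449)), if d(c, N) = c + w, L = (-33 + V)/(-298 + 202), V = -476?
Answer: 96/46203869 ≈ 2.0777e-6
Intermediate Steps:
L = 509/96 (L = (-33 - 476)/(-298 + 202) = -509/(-96) = -509*(-1/96) = 509/96 ≈ 5.3021)
d(c, N) = 615 + c (d(c, N) = c + 615 = 615 + c)
1/(480670 + d(L, 449)) = 1/(480670 + (615 + 509/96)) = 1/(480670 + 59549/96) = 1/(46203869/96) = 96/46203869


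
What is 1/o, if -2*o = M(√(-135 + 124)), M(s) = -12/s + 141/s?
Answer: -2*I*√11/129 ≈ -0.051421*I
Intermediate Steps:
M(s) = 129/s
o = 129*I*√11/22 (o = -129/(2*(√(-135 + 124))) = -129/(2*(√(-11))) = -129/(2*(I*√11)) = -129*(-I*√11/11)/2 = -(-129)*I*√11/22 = 129*I*√11/22 ≈ 19.447*I)
1/o = 1/(129*I*√11/22) = -2*I*√11/129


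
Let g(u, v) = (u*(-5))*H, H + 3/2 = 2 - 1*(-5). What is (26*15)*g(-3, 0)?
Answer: 32175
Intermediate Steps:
H = 11/2 (H = -3/2 + (2 - 1*(-5)) = -3/2 + (2 + 5) = -3/2 + 7 = 11/2 ≈ 5.5000)
g(u, v) = -55*u/2 (g(u, v) = (u*(-5))*(11/2) = -5*u*(11/2) = -55*u/2)
(26*15)*g(-3, 0) = (26*15)*(-55/2*(-3)) = 390*(165/2) = 32175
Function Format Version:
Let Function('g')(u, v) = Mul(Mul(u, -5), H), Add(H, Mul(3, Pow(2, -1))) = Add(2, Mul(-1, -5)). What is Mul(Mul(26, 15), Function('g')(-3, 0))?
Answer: 32175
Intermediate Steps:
H = Rational(11, 2) (H = Add(Rational(-3, 2), Add(2, Mul(-1, -5))) = Add(Rational(-3, 2), Add(2, 5)) = Add(Rational(-3, 2), 7) = Rational(11, 2) ≈ 5.5000)
Function('g')(u, v) = Mul(Rational(-55, 2), u) (Function('g')(u, v) = Mul(Mul(u, -5), Rational(11, 2)) = Mul(Mul(-5, u), Rational(11, 2)) = Mul(Rational(-55, 2), u))
Mul(Mul(26, 15), Function('g')(-3, 0)) = Mul(Mul(26, 15), Mul(Rational(-55, 2), -3)) = Mul(390, Rational(165, 2)) = 32175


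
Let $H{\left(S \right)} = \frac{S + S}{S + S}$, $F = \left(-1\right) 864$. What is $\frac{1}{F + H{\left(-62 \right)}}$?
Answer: $- \frac{1}{863} \approx -0.0011587$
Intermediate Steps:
$F = -864$
$H{\left(S \right)} = 1$ ($H{\left(S \right)} = \frac{2 S}{2 S} = 2 S \frac{1}{2 S} = 1$)
$\frac{1}{F + H{\left(-62 \right)}} = \frac{1}{-864 + 1} = \frac{1}{-863} = - \frac{1}{863}$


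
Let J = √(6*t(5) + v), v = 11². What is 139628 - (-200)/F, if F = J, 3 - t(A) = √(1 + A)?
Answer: 139628 + 200/√(139 - 6*√6) ≈ 1.3965e+5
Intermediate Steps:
t(A) = 3 - √(1 + A)
v = 121
J = √(139 - 6*√6) (J = √(6*(3 - √(1 + 5)) + 121) = √(6*(3 - √6) + 121) = √((18 - 6*√6) + 121) = √(139 - 6*√6) ≈ 11.149)
F = √(139 - 6*√6) ≈ 11.149
139628 - (-200)/F = 139628 - (-200)/(√(139 - 6*√6)) = 139628 - (-200)/√(139 - 6*√6) = 139628 + 200/√(139 - 6*√6)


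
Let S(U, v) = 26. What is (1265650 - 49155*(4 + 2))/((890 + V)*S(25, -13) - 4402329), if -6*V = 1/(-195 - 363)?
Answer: -1624985280/7330762373 ≈ -0.22167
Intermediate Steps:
V = 1/3348 (V = -1/(6*(-195 - 363)) = -1/6/(-558) = -1/6*(-1/558) = 1/3348 ≈ 0.00029869)
(1265650 - 49155*(4 + 2))/((890 + V)*S(25, -13) - 4402329) = (1265650 - 49155*(4 + 2))/((890 + 1/3348)*26 - 4402329) = (1265650 - 49155*6)/((2979721/3348)*26 - 4402329) = (1265650 - 16385*18)/(38736373/1674 - 4402329) = (1265650 - 294930)/(-7330762373/1674) = 970720*(-1674/7330762373) = -1624985280/7330762373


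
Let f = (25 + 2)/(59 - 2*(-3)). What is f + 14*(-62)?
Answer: -56393/65 ≈ -867.58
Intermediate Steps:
f = 27/65 (f = 27/(59 + 6) = 27/65 ≈ 0.41538)
f + 14*(-62) = 27/65 + 14*(-62) = 27/65 - 868 = -56393/65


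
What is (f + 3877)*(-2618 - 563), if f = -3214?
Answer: -2109003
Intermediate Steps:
(f + 3877)*(-2618 - 563) = (-3214 + 3877)*(-2618 - 563) = 663*(-3181) = -2109003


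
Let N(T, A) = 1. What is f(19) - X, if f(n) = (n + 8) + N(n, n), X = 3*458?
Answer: -1346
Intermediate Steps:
X = 1374
f(n) = 9 + n (f(n) = (n + 8) + 1 = (8 + n) + 1 = 9 + n)
f(19) - X = (9 + 19) - 1*1374 = 28 - 1374 = -1346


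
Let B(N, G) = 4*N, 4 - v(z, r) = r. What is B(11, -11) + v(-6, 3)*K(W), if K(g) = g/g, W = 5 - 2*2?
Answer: 45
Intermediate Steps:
v(z, r) = 4 - r
W = 1 (W = 5 - 4 = 1)
K(g) = 1
B(11, -11) + v(-6, 3)*K(W) = 4*11 + (4 - 1*3)*1 = 44 + (4 - 3)*1 = 44 + 1*1 = 44 + 1 = 45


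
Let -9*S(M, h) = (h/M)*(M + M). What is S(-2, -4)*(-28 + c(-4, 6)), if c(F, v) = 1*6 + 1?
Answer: -56/3 ≈ -18.667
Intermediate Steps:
c(F, v) = 7 (c(F, v) = 6 + 1 = 7)
S(M, h) = -2*h/9 (S(M, h) = -h/M*(M + M)/9 = -h/M*2*M/9 = -2*h/9)
S(-2, -4)*(-28 + c(-4, 6)) = (-2/9*(-4))*(-28 + 7) = (8/9)*(-21) = -56/3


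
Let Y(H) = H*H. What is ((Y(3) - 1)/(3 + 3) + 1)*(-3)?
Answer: -7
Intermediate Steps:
Y(H) = H²
((Y(3) - 1)/(3 + 3) + 1)*(-3) = ((3² - 1)/(3 + 3) + 1)*(-3) = ((9 - 1)/6 + 1)*(-3) = (8*(⅙) + 1)*(-3) = (4/3 + 1)*(-3) = (7/3)*(-3) = -7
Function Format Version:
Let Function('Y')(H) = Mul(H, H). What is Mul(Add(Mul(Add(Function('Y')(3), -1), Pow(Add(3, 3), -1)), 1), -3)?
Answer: -7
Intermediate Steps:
Function('Y')(H) = Pow(H, 2)
Mul(Add(Mul(Add(Function('Y')(3), -1), Pow(Add(3, 3), -1)), 1), -3) = Mul(Add(Mul(Add(Pow(3, 2), -1), Pow(Add(3, 3), -1)), 1), -3) = Mul(Add(Mul(Add(9, -1), Pow(6, -1)), 1), -3) = Mul(Add(Mul(8, Rational(1, 6)), 1), -3) = Mul(Add(Rational(4, 3), 1), -3) = Mul(Rational(7, 3), -3) = -7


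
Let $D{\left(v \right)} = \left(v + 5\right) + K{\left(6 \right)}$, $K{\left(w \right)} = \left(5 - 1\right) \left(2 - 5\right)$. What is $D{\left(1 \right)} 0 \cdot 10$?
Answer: $0$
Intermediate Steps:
$K{\left(w \right)} = -12$ ($K{\left(w \right)} = 4 \left(-3\right) = -12$)
$D{\left(v \right)} = -7 + v$ ($D{\left(v \right)} = \left(v + 5\right) - 12 = \left(5 + v\right) - 12 = -7 + v$)
$D{\left(1 \right)} 0 \cdot 10 = \left(-7 + 1\right) 0 \cdot 10 = \left(-6\right) 0 \cdot 10 = 0 \cdot 10 = 0$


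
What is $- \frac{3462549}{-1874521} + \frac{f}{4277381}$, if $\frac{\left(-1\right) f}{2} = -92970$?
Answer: $\frac{15159189738909}{8018040509501} \approx 1.8906$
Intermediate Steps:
$f = 185940$ ($f = \left(-2\right) \left(-92970\right) = 185940$)
$- \frac{3462549}{-1874521} + \frac{f}{4277381} = - \frac{3462549}{-1874521} + \frac{185940}{4277381} = \left(-3462549\right) \left(- \frac{1}{1874521}\right) + 185940 \cdot \frac{1}{4277381} = \frac{3462549}{1874521} + \frac{185940}{4277381} = \frac{15159189738909}{8018040509501}$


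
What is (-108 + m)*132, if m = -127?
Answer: -31020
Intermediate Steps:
(-108 + m)*132 = (-108 - 127)*132 = -235*132 = -31020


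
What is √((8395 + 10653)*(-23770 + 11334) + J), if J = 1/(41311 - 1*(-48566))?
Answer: I*√1913494556825549835/89877 ≈ 15391.0*I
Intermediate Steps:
J = 1/89877 (J = 1/(41311 + 48566) = 1/89877 ≈ 1.1126e-5)
√((8395 + 10653)*(-23770 + 11334) + J) = √((8395 + 10653)*(-23770 + 11334) + 1/89877) = √(19048*(-12436) + 1/89877) = √(-236880928 + 1/89877) = √(-21290147165855/89877) = I*√1913494556825549835/89877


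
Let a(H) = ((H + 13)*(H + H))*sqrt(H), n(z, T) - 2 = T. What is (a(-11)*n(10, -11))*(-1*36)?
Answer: -14256*I*sqrt(11) ≈ -47282.0*I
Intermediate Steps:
n(z, T) = 2 + T
a(H) = 2*H**(3/2)*(13 + H) (a(H) = ((13 + H)*(2*H))*sqrt(H) = (2*H*(13 + H))*sqrt(H) = 2*H**(3/2)*(13 + H))
(a(-11)*n(10, -11))*(-1*36) = ((2*(-11)**(3/2)*(13 - 11))*(2 - 11))*(-1*36) = ((2*(-11*I*sqrt(11))*2)*(-9))*(-36) = (-44*I*sqrt(11)*(-9))*(-36) = (396*I*sqrt(11))*(-36) = -14256*I*sqrt(11)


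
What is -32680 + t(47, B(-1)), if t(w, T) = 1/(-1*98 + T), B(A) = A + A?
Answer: -3268001/100 ≈ -32680.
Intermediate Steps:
B(A) = 2*A
t(w, T) = 1/(-98 + T)
-32680 + t(47, B(-1)) = -32680 + 1/(-98 + 2*(-1)) = -32680 + 1/(-98 - 2) = -32680 + 1/(-100) = -32680 - 1/100 = -3268001/100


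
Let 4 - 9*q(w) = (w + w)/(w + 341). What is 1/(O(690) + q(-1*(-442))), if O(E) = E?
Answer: 7047/4864678 ≈ 0.0014486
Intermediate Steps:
q(w) = 4/9 - 2*w/(9*(341 + w)) (q(w) = 4/9 - (w + w)/(9*(w + 341)) = 4/9 - 2*w/(9*(341 + w)))
1/(O(690) + q(-1*(-442))) = 1/(690 + 2*(682 - 1*(-442))/(9*(341 - 1*(-442)))) = 1/(690 + 2*(682 + 442)/(9*(341 + 442))) = 1/(690 + (2/9)*1124/783) = 1/(690 + (2/9)*(1/783)*1124) = 1/(690 + 2248/7047) = 1/(4864678/7047) = 7047/4864678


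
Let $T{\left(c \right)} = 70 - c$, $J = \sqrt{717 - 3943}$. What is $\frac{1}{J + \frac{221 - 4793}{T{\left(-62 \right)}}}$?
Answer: $- \frac{4191}{535507} - \frac{121 i \sqrt{3226}}{535507} \approx -0.0078262 - 0.012834 i$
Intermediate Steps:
$J = i \sqrt{3226}$ ($J = \sqrt{-3226} = i \sqrt{3226} \approx 56.798 i$)
$\frac{1}{J + \frac{221 - 4793}{T{\left(-62 \right)}}} = \frac{1}{i \sqrt{3226} + \frac{221 - 4793}{70 - -62}} = \frac{1}{i \sqrt{3226} - \frac{4572}{70 + 62}} = \frac{1}{i \sqrt{3226} - \frac{4572}{132}} = \frac{1}{i \sqrt{3226} - \frac{381}{11}} = \frac{1}{- \frac{381}{11} + i \sqrt{3226}}$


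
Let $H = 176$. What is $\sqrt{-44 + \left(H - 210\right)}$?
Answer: $i \sqrt{78} \approx 8.8318 i$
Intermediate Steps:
$\sqrt{-44 + \left(H - 210\right)} = \sqrt{-44 + \left(176 - 210\right)} = \sqrt{-44 - 34} = \sqrt{-78} = i \sqrt{78}$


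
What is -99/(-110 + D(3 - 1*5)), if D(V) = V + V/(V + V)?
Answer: 198/223 ≈ 0.88789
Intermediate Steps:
D(V) = ½ + V (D(V) = V + V/((2*V)) = V + V*(1/(2*V)) = V + ½ = ½ + V)
-99/(-110 + D(3 - 1*5)) = -99/(-110 + (½ + (3 - 1*5))) = -99/(-110 + (½ + (3 - 5))) = -99/(-110 + (½ - 2)) = -99/(-110 - 3/2) = -99/(-223/2) = -99*(-2/223) = 198/223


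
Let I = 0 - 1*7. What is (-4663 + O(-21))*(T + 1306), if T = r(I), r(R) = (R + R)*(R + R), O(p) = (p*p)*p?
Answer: -20913848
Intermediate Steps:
O(p) = p³ (O(p) = p²*p = p³)
I = -7 (I = 0 - 7 = -7)
r(R) = 4*R² (r(R) = (2*R)*(2*R) = 4*R²)
T = 196 (T = 4*(-7)² = 4*49 = 196)
(-4663 + O(-21))*(T + 1306) = (-4663 + (-21)³)*(196 + 1306) = (-4663 - 9261)*1502 = -13924*1502 = -20913848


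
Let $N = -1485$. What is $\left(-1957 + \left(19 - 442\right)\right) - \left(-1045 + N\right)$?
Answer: $150$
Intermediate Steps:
$\left(-1957 + \left(19 - 442\right)\right) - \left(-1045 + N\right) = \left(-1957 + \left(19 - 442\right)\right) + \left(1045 - -1485\right) = \left(-1957 + \left(19 - 442\right)\right) + \left(1045 + 1485\right) = \left(-1957 - 423\right) + 2530 = -2380 + 2530 = 150$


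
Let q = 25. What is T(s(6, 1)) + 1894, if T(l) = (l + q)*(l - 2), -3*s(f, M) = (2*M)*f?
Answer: 1768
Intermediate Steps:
s(f, M) = -2*M*f/3
T(l) = (-2 + l)*(25 + l) (T(l) = (l + 25)*(l - 2) = (25 + l)*(-2 + l) = (-2 + l)*(25 + l))
T(s(6, 1)) + 1894 = (-50 + (-2/3*1*6)**2 + 23*(-2/3*1*6)) + 1894 = (-50 + (-4)**2 + 23*(-4)) + 1894 = (-50 + 16 - 92) + 1894 = -126 + 1894 = 1768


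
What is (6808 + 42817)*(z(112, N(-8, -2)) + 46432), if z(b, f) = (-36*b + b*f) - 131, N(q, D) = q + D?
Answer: 2042019125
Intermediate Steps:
N(q, D) = D + q
z(b, f) = -131 - 36*b + b*f
(6808 + 42817)*(z(112, N(-8, -2)) + 46432) = (6808 + 42817)*((-131 - 36*112 + 112*(-2 - 8)) + 46432) = 49625*((-131 - 4032 + 112*(-10)) + 46432) = 49625*((-131 - 4032 - 1120) + 46432) = 49625*(-5283 + 46432) = 49625*41149 = 2042019125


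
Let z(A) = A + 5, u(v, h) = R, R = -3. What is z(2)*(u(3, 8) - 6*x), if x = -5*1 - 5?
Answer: 399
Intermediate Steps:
x = -10 (x = -5 - 5 = -10)
u(v, h) = -3
z(A) = 5 + A
z(2)*(u(3, 8) - 6*x) = (5 + 2)*(-3 - 6*(-10)) = 7*(-3 + 60) = 7*57 = 399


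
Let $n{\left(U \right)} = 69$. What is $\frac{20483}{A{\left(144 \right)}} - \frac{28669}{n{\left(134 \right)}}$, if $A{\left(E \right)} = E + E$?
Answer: $- \frac{2281115}{6624} \approx -344.37$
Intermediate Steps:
$A{\left(E \right)} = 2 E$
$\frac{20483}{A{\left(144 \right)}} - \frac{28669}{n{\left(134 \right)}} = \frac{20483}{2 \cdot 144} - \frac{28669}{69} = \frac{20483}{288} - \frac{28669}{69} = - \frac{2281115}{6624}$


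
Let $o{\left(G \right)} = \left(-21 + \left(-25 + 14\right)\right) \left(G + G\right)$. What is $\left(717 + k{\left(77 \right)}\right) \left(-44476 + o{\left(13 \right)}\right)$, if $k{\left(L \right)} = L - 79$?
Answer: $-32395220$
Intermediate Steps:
$k{\left(L \right)} = -79 + L$ ($k{\left(L \right)} = L - 79 = -79 + L$)
$o{\left(G \right)} = - 64 G$ ($o{\left(G \right)} = \left(-21 - 11\right) 2 G = - 32 \cdot 2 G = - 64 G$)
$\left(717 + k{\left(77 \right)}\right) \left(-44476 + o{\left(13 \right)}\right) = \left(717 + \left(-79 + 77\right)\right) \left(-44476 - 832\right) = \left(717 - 2\right) \left(-44476 - 832\right) = 715 \left(-45308\right) = -32395220$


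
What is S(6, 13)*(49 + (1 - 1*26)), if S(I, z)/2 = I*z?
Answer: 3744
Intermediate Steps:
S(I, z) = 2*I*z (S(I, z) = 2*(I*z) = 2*I*z)
S(6, 13)*(49 + (1 - 1*26)) = (2*6*13)*(49 + (1 - 1*26)) = 156*(49 + (1 - 26)) = 156*(49 - 25) = 156*24 = 3744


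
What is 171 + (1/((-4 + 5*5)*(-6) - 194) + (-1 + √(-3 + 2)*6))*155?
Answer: 993/64 + 930*I ≈ 15.516 + 930.0*I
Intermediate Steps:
171 + (1/((-4 + 5*5)*(-6) - 194) + (-1 + √(-3 + 2)*6))*155 = 171 + (1/((-4 + 25)*(-6) - 194) + (-1 + √(-1)*6))*155 = 171 + (1/(21*(-6) - 194) + (-1 + I*6))*155 = 171 + (1/(-126 - 194) + (-1 + 6*I))*155 = 171 + (1/(-320) + (-1 + 6*I))*155 = 171 + (-1/320 + (-1 + 6*I))*155 = 171 + (-321/320 + 6*I)*155 = 171 + (-9951/64 + 930*I) = 993/64 + 930*I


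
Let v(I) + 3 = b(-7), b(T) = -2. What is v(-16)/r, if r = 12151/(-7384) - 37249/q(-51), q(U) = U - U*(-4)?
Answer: -9414600/271948111 ≈ -0.034619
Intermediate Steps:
q(U) = 5*U (q(U) = U - (-4)*U = U + 4*U = 5*U)
v(I) = -5 (v(I) = -3 - 2 = -5)
r = 271948111/1882920 (r = 12151/(-7384) - 37249/(5*(-51)) = 12151*(-1/7384) - 37249/(-255) = -12151/7384 - 37249*(-1/255) = -12151/7384 + 37249/255 = 271948111/1882920 ≈ 144.43)
v(-16)/r = -5/271948111/1882920 = -5*1882920/271948111 = -9414600/271948111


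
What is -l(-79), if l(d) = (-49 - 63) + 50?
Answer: 62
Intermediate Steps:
l(d) = -62 (l(d) = -112 + 50 = -62)
-l(-79) = -1*(-62) = 62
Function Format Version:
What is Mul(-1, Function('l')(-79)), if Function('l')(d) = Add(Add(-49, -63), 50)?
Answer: 62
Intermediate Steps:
Function('l')(d) = -62 (Function('l')(d) = Add(-112, 50) = -62)
Mul(-1, Function('l')(-79)) = Mul(-1, -62) = 62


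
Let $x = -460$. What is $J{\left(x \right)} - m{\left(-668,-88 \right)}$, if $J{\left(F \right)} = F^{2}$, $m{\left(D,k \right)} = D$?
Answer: $212268$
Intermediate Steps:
$J{\left(x \right)} - m{\left(-668,-88 \right)} = \left(-460\right)^{2} - -668 = 211600 + 668 = 212268$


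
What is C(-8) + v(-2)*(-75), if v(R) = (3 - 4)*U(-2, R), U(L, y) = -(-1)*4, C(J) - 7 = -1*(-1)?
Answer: 308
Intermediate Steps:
C(J) = 8 (C(J) = 7 - 1*(-1) = 7 + 1 = 8)
U(L, y) = 4 (U(L, y) = -1*(-4) = 4)
v(R) = -4 (v(R) = (3 - 4)*4 = -1*4 = -4)
C(-8) + v(-2)*(-75) = 8 - 4*(-75) = 8 + 300 = 308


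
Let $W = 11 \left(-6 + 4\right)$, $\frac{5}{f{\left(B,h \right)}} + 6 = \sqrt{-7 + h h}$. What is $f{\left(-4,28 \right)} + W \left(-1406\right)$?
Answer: $\frac{7640214}{247} + \frac{5 \sqrt{777}}{741} \approx 30932.0$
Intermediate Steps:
$f{\left(B,h \right)} = \frac{5}{-6 + \sqrt{-7 + h^{2}}}$ ($f{\left(B,h \right)} = \frac{5}{-6 + \sqrt{-7 + h h}} = \frac{5}{-6 + \sqrt{-7 + h^{2}}}$)
$W = -22$ ($W = 11 \left(-2\right) = -22$)
$f{\left(-4,28 \right)} + W \left(-1406\right) = \frac{5}{-6 + \sqrt{-7 + 28^{2}}} - -30932 = \frac{5}{-6 + \sqrt{-7 + 784}} + 30932 = \frac{5}{-6 + \sqrt{777}} + 30932 = 30932 + \frac{5}{-6 + \sqrt{777}}$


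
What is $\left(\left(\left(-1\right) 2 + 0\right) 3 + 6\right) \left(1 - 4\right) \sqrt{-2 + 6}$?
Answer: $0$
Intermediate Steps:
$\left(\left(\left(-1\right) 2 + 0\right) 3 + 6\right) \left(1 - 4\right) \sqrt{-2 + 6} = \left(\left(-2 + 0\right) 3 + 6\right) \left(1 - 4\right) \sqrt{4} = \left(\left(-2\right) 3 + 6\right) \left(-3\right) 2 = \left(-6 + 6\right) \left(-3\right) 2 = 0 \left(-3\right) 2 = 0 \cdot 2 = 0$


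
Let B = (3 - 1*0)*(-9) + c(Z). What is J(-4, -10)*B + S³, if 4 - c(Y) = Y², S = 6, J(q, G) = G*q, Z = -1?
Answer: -744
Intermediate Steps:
c(Y) = 4 - Y²
B = -24 (B = (3 - 1*0)*(-9) + (4 - 1*(-1)²) = (3 + 0)*(-9) + (4 - 1*1) = 3*(-9) + (4 - 1) = -27 + 3 = -24)
J(-4, -10)*B + S³ = -10*(-4)*(-24) + 6³ = 40*(-24) + 216 = -960 + 216 = -744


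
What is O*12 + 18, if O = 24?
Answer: 306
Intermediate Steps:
O*12 + 18 = 24*12 + 18 = 288 + 18 = 306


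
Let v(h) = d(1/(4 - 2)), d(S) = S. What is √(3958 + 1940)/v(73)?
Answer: 2*√5898 ≈ 153.60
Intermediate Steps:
v(h) = ½ (v(h) = 1/(4 - 2) = 1/2 = ½)
√(3958 + 1940)/v(73) = √(3958 + 1940)/(½) = √5898*2 = 2*√5898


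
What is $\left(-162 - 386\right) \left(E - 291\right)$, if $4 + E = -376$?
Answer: $367708$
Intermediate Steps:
$E = -380$ ($E = -4 - 376 = -380$)
$\left(-162 - 386\right) \left(E - 291\right) = \left(-162 - 386\right) \left(-380 - 291\right) = \left(-548\right) \left(-671\right) = 367708$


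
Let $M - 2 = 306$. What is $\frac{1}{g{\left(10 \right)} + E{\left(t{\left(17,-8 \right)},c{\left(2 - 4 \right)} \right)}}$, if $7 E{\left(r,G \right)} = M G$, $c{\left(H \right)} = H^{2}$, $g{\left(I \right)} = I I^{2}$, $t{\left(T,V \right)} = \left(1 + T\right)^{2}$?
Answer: $\frac{1}{1176} \approx 0.00085034$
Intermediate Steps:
$g{\left(I \right)} = I^{3}$
$M = 308$ ($M = 2 + 306 = 308$)
$E{\left(r,G \right)} = 44 G$ ($E{\left(r,G \right)} = \frac{308 G}{7} = 44 G$)
$\frac{1}{g{\left(10 \right)} + E{\left(t{\left(17,-8 \right)},c{\left(2 - 4 \right)} \right)}} = \frac{1}{10^{3} + 44 \left(2 - 4\right)^{2}} = \frac{1}{1000 + 44 \left(-2\right)^{2}} = \frac{1}{1000 + 44 \cdot 4} = \frac{1}{1000 + 176} = \frac{1}{1176}$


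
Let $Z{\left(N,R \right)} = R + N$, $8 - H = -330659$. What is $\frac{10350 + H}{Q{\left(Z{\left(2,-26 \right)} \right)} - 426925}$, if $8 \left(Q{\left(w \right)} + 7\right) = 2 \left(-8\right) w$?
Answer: $- \frac{341017}{426884} \approx -0.79885$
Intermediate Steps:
$H = 330667$ ($H = 8 - -330659 = 8 + 330659 = 330667$)
$Z{\left(N,R \right)} = N + R$
$Q{\left(w \right)} = -7 - 2 w$ ($Q{\left(w \right)} = -7 + \frac{2 \left(-8\right) w}{8} = -7 + \frac{\left(-16\right) w}{8} = -7 - 2 w$)
$\frac{10350 + H}{Q{\left(Z{\left(2,-26 \right)} \right)} - 426925} = \frac{10350 + 330667}{\left(-7 - 2 \left(2 - 26\right)\right) - 426925} = \frac{341017}{\left(-7 - -48\right) - 426925} = \frac{341017}{\left(-7 + 48\right) - 426925} = \frac{341017}{41 - 426925} = \frac{341017}{-426884} = 341017 \left(- \frac{1}{426884}\right) = - \frac{341017}{426884}$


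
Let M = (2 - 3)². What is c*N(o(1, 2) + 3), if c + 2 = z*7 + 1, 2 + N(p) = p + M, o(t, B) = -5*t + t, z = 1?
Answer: -12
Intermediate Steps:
o(t, B) = -4*t
M = 1 (M = (-1)² = 1)
N(p) = -1 + p (N(p) = -2 + (p + 1) = -2 + (1 + p) = -1 + p)
c = 6 (c = -2 + (1*7 + 1) = -2 + (7 + 1) = -2 + 8 = 6)
c*N(o(1, 2) + 3) = 6*(-1 + (-4*1 + 3)) = 6*(-1 + (-4 + 3)) = 6*(-1 - 1) = 6*(-2) = -12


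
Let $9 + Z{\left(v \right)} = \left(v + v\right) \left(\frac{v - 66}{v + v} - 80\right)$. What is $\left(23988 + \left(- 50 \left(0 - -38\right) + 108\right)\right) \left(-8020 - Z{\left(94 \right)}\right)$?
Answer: $155394196$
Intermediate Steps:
$Z{\left(v \right)} = -9 + 2 v \left(-80 + \frac{-66 + v}{2 v}\right)$ ($Z{\left(v \right)} = -9 + \left(v + v\right) \left(\frac{v - 66}{v + v} - 80\right) = -9 + 2 v \left(\frac{-66 + v}{2 v} - 80\right) = -9 + 2 v \left(-80 + \frac{-66 + v}{2 v}\right)$)
$\left(23988 + \left(- 50 \left(0 - -38\right) + 108\right)\right) \left(-8020 - Z{\left(94 \right)}\right) = \left(23988 + \left(- 50 \left(0 - -38\right) + 108\right)\right) \left(-8020 - \left(-75 - 14946\right)\right) = \left(23988 + \left(- 50 \left(0 + 38\right) + 108\right)\right) \left(-8020 - \left(-75 - 14946\right)\right) = \left(23988 + \left(\left(-50\right) 38 + 108\right)\right) \left(-8020 - -15021\right) = \left(23988 + \left(-1900 + 108\right)\right) \left(-8020 + 15021\right) = \left(23988 - 1792\right) 7001 = 22196 \cdot 7001 = 155394196$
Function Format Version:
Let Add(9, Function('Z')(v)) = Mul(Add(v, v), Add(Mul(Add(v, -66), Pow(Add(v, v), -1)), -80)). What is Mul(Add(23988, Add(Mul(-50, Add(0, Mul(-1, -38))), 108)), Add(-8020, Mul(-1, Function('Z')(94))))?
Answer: 155394196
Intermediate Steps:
Function('Z')(v) = Add(-9, Mul(2, v, Add(-80, Mul(Rational(1, 2), Pow(v, -1), Add(-66, v))))) (Function('Z')(v) = Add(-9, Mul(Add(v, v), Add(Mul(Add(v, -66), Pow(Add(v, v), -1)), -80))) = Add(-9, Mul(Mul(2, v), Add(Mul(Add(-66, v), Pow(Mul(2, v), -1)), -80))) = Add(-9, Mul(Mul(2, v), Add(Mul(Add(-66, v), Mul(Rational(1, 2), Pow(v, -1))), -80))) = Add(-9, Mul(Mul(2, v), Add(Mul(Rational(1, 2), Pow(v, -1), Add(-66, v)), -80))) = Add(-9, Mul(Mul(2, v), Add(-80, Mul(Rational(1, 2), Pow(v, -1), Add(-66, v))))) = Add(-9, Mul(2, v, Add(-80, Mul(Rational(1, 2), Pow(v, -1), Add(-66, v))))))
Mul(Add(23988, Add(Mul(-50, Add(0, Mul(-1, -38))), 108)), Add(-8020, Mul(-1, Function('Z')(94)))) = Mul(Add(23988, Add(Mul(-50, Add(0, Mul(-1, -38))), 108)), Add(-8020, Mul(-1, Add(-75, Mul(-159, 94))))) = Mul(Add(23988, Add(Mul(-50, Add(0, 38)), 108)), Add(-8020, Mul(-1, Add(-75, -14946)))) = Mul(Add(23988, Add(Mul(-50, 38), 108)), Add(-8020, Mul(-1, -15021))) = Mul(Add(23988, Add(-1900, 108)), Add(-8020, 15021)) = Mul(Add(23988, -1792), 7001) = Mul(22196, 7001) = 155394196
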